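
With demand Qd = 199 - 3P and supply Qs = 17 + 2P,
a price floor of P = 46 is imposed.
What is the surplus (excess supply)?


At P = 46:
Qd = 199 - 3*46 = 61
Qs = 17 + 2*46 = 109
Surplus = Qs - Qd = 109 - 61 = 48

48


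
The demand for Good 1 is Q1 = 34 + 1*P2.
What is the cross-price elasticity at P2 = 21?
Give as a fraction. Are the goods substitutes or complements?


dQ1/dP2 = 1
At P2 = 21: Q1 = 34 + 1*21 = 55
Exy = (dQ1/dP2)(P2/Q1) = 1 * 21 / 55 = 21/55
Since Exy > 0, the goods are substitutes.

21/55 (substitutes)


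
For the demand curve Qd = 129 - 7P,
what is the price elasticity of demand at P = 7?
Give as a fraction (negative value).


dQ/dP = -7
At P = 7: Q = 129 - 7*7 = 80
E = (dQ/dP)(P/Q) = (-7)(7/80) = -49/80

-49/80


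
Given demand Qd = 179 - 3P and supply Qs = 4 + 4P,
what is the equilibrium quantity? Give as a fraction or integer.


First find equilibrium price:
179 - 3P = 4 + 4P
P* = 175/7 = 25
Then substitute into demand:
Q* = 179 - 3 * 25 = 104

104


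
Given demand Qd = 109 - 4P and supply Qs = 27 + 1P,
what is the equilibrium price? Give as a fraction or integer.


At equilibrium, Qd = Qs.
109 - 4P = 27 + 1P
109 - 27 = 4P + 1P
82 = 5P
P* = 82/5 = 82/5

82/5


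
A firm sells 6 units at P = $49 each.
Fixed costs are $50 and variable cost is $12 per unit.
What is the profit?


Total Revenue = P * Q = 49 * 6 = $294
Total Cost = FC + VC*Q = 50 + 12*6 = $122
Profit = TR - TC = 294 - 122 = $172

$172


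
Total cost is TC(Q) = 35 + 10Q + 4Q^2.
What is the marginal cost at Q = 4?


MC = dTC/dQ = 10 + 2*4*Q
At Q = 4:
MC = 10 + 8*4
MC = 10 + 32 = 42

42


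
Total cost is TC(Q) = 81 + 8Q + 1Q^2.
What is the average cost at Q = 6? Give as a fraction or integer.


TC(6) = 81 + 8*6 + 1*6^2
TC(6) = 81 + 48 + 36 = 165
AC = TC/Q = 165/6 = 55/2

55/2


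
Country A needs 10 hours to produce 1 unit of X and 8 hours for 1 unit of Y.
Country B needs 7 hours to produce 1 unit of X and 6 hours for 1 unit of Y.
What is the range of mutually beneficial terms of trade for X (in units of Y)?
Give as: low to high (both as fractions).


Opportunity cost of X for Country A = hours_X / hours_Y = 10/8 = 5/4 units of Y
Opportunity cost of X for Country B = hours_X / hours_Y = 7/6 = 7/6 units of Y
Terms of trade must be between the two opportunity costs.
Range: 7/6 to 5/4

7/6 to 5/4


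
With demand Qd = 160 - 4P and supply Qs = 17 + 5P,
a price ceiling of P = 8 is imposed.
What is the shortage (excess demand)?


At P = 8:
Qd = 160 - 4*8 = 128
Qs = 17 + 5*8 = 57
Shortage = Qd - Qs = 128 - 57 = 71

71


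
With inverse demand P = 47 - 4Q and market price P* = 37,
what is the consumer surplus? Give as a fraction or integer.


Maximum willingness to pay (at Q=0): P_max = 47
Quantity demanded at P* = 37:
Q* = (47 - 37)/4 = 5/2
CS = (1/2) * Q* * (P_max - P*)
CS = (1/2) * 5/2 * (47 - 37)
CS = (1/2) * 5/2 * 10 = 25/2

25/2


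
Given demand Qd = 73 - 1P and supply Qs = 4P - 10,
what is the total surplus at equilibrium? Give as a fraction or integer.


Find equilibrium: 73 - 1P = 4P - 10
73 + 10 = 5P
P* = 83/5 = 83/5
Q* = 4*83/5 - 10 = 282/5
Inverse demand: P = 73 - Q/1, so P_max = 73
Inverse supply: P = 5/2 + Q/4, so P_min = 5/2
CS = (1/2) * 282/5 * (73 - 83/5) = 39762/25
PS = (1/2) * 282/5 * (83/5 - 5/2) = 19881/50
TS = CS + PS = 39762/25 + 19881/50 = 19881/10

19881/10


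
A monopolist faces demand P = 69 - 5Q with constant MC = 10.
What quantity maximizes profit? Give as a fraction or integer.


TR = P*Q = (69 - 5Q)Q = 69Q - 5Q^2
MR = dTR/dQ = 69 - 10Q
Set MR = MC:
69 - 10Q = 10
59 = 10Q
Q* = 59/10 = 59/10

59/10


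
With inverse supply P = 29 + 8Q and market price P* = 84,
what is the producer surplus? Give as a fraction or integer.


Minimum supply price (at Q=0): P_min = 29
Quantity supplied at P* = 84:
Q* = (84 - 29)/8 = 55/8
PS = (1/2) * Q* * (P* - P_min)
PS = (1/2) * 55/8 * (84 - 29)
PS = (1/2) * 55/8 * 55 = 3025/16

3025/16


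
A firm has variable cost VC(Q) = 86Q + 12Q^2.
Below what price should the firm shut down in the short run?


AVC(Q) = VC(Q)/Q = 86 + 12Q
AVC is increasing in Q, so minimum AVC is at Q -> 0+.
Min AVC = 86
The firm should shut down if P < 86.

86


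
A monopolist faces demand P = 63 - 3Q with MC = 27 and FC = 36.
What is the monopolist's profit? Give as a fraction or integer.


MR = MC: 63 - 6Q = 27
Q* = 6
P* = 63 - 3*6 = 45
Profit = (P* - MC)*Q* - FC
= (45 - 27)*6 - 36
= 18*6 - 36
= 108 - 36 = 72

72


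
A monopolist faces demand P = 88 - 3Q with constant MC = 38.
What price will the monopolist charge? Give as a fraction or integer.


MR = 88 - 6Q
Set MR = MC: 88 - 6Q = 38
Q* = 25/3
Substitute into demand:
P* = 88 - 3*25/3 = 63

63


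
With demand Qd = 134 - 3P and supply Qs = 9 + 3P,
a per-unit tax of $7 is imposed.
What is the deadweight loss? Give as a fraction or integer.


Pre-tax equilibrium quantity: Q* = 143/2
Post-tax equilibrium quantity: Q_tax = 61
Reduction in quantity: Q* - Q_tax = 21/2
DWL = (1/2) * tax * (Q* - Q_tax)
DWL = (1/2) * 7 * 21/2 = 147/4

147/4


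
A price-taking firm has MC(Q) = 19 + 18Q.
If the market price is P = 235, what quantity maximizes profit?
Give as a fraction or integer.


In perfect competition, profit is maximized where P = MC.
235 = 19 + 18Q
216 = 18Q
Q* = 216/18 = 12

12


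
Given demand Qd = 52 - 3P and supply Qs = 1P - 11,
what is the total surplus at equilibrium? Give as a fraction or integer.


Find equilibrium: 52 - 3P = 1P - 11
52 + 11 = 4P
P* = 63/4 = 63/4
Q* = 1*63/4 - 11 = 19/4
Inverse demand: P = 52/3 - Q/3, so P_max = 52/3
Inverse supply: P = 11 + Q/1, so P_min = 11
CS = (1/2) * 19/4 * (52/3 - 63/4) = 361/96
PS = (1/2) * 19/4 * (63/4 - 11) = 361/32
TS = CS + PS = 361/96 + 361/32 = 361/24

361/24


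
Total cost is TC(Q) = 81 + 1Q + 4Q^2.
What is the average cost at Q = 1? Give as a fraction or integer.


TC(1) = 81 + 1*1 + 4*1^2
TC(1) = 81 + 1 + 4 = 86
AC = TC/Q = 86/1 = 86

86


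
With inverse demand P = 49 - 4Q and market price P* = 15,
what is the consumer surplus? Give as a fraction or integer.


Maximum willingness to pay (at Q=0): P_max = 49
Quantity demanded at P* = 15:
Q* = (49 - 15)/4 = 17/2
CS = (1/2) * Q* * (P_max - P*)
CS = (1/2) * 17/2 * (49 - 15)
CS = (1/2) * 17/2 * 34 = 289/2

289/2


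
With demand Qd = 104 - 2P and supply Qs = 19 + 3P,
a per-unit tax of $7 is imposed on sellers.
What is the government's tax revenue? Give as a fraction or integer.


With tax on sellers, new supply: Qs' = 19 + 3(P - 7)
= 3P - 2
New equilibrium quantity:
Q_new = 308/5
Tax revenue = tax * Q_new = 7 * 308/5 = 2156/5

2156/5


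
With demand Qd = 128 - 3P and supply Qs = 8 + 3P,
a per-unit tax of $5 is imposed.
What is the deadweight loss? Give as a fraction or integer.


Pre-tax equilibrium quantity: Q* = 68
Post-tax equilibrium quantity: Q_tax = 121/2
Reduction in quantity: Q* - Q_tax = 15/2
DWL = (1/2) * tax * (Q* - Q_tax)
DWL = (1/2) * 5 * 15/2 = 75/4

75/4


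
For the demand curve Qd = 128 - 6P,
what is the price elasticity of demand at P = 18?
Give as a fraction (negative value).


dQ/dP = -6
At P = 18: Q = 128 - 6*18 = 20
E = (dQ/dP)(P/Q) = (-6)(18/20) = -27/5

-27/5


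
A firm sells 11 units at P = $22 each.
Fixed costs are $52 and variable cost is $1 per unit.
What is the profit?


Total Revenue = P * Q = 22 * 11 = $242
Total Cost = FC + VC*Q = 52 + 1*11 = $63
Profit = TR - TC = 242 - 63 = $179

$179


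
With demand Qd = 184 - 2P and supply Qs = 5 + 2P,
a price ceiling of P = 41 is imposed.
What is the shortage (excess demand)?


At P = 41:
Qd = 184 - 2*41 = 102
Qs = 5 + 2*41 = 87
Shortage = Qd - Qs = 102 - 87 = 15

15


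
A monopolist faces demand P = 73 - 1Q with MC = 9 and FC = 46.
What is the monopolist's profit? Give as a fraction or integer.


MR = MC: 73 - 2Q = 9
Q* = 32
P* = 73 - 1*32 = 41
Profit = (P* - MC)*Q* - FC
= (41 - 9)*32 - 46
= 32*32 - 46
= 1024 - 46 = 978

978


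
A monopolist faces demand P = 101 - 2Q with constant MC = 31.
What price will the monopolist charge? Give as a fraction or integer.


MR = 101 - 4Q
Set MR = MC: 101 - 4Q = 31
Q* = 35/2
Substitute into demand:
P* = 101 - 2*35/2 = 66

66


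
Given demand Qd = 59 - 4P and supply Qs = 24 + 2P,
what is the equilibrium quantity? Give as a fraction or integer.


First find equilibrium price:
59 - 4P = 24 + 2P
P* = 35/6 = 35/6
Then substitute into demand:
Q* = 59 - 4 * 35/6 = 107/3

107/3


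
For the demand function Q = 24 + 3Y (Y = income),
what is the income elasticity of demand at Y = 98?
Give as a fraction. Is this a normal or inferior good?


dQ/dY = 3
At Y = 98: Q = 24 + 3*98 = 318
Ey = (dQ/dY)(Y/Q) = 3 * 98 / 318 = 49/53
Since Ey > 0, this is a normal good.

49/53 (normal good)


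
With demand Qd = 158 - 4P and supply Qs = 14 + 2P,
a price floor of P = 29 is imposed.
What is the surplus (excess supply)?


At P = 29:
Qd = 158 - 4*29 = 42
Qs = 14 + 2*29 = 72
Surplus = Qs - Qd = 72 - 42 = 30

30


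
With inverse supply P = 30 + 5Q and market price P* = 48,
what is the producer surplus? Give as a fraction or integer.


Minimum supply price (at Q=0): P_min = 30
Quantity supplied at P* = 48:
Q* = (48 - 30)/5 = 18/5
PS = (1/2) * Q* * (P* - P_min)
PS = (1/2) * 18/5 * (48 - 30)
PS = (1/2) * 18/5 * 18 = 162/5

162/5


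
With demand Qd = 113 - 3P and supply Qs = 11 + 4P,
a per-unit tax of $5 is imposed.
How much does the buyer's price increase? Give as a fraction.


With a per-unit tax, the buyer's price increase depends on relative slopes.
Supply slope: d = 4, Demand slope: b = 3
Buyer's price increase = d * tax / (b + d)
= 4 * 5 / (3 + 4)
= 20 / 7 = 20/7

20/7


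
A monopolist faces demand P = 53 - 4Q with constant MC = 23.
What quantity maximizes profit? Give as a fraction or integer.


TR = P*Q = (53 - 4Q)Q = 53Q - 4Q^2
MR = dTR/dQ = 53 - 8Q
Set MR = MC:
53 - 8Q = 23
30 = 8Q
Q* = 30/8 = 15/4

15/4


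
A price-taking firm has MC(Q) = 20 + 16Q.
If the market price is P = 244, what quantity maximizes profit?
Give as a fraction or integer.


In perfect competition, profit is maximized where P = MC.
244 = 20 + 16Q
224 = 16Q
Q* = 224/16 = 14

14


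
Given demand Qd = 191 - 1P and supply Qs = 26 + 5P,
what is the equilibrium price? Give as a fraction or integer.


At equilibrium, Qd = Qs.
191 - 1P = 26 + 5P
191 - 26 = 1P + 5P
165 = 6P
P* = 165/6 = 55/2

55/2


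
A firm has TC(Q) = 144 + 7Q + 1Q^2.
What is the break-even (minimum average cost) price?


AC(Q) = 144/Q + 7 + 1Q
To minimize: dAC/dQ = -144/Q^2 + 1 = 0
Q^2 = 144/1 = 144
Q* = 12
Min AC = 144/12 + 7 + 1*12
Min AC = 12 + 7 + 12 = 31

31


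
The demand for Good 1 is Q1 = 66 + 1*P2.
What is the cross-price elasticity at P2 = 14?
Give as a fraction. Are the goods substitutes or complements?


dQ1/dP2 = 1
At P2 = 14: Q1 = 66 + 1*14 = 80
Exy = (dQ1/dP2)(P2/Q1) = 1 * 14 / 80 = 7/40
Since Exy > 0, the goods are substitutes.

7/40 (substitutes)


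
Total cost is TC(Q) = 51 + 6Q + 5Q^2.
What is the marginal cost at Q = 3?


MC = dTC/dQ = 6 + 2*5*Q
At Q = 3:
MC = 6 + 10*3
MC = 6 + 30 = 36

36


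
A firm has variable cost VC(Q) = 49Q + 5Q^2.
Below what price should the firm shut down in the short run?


AVC(Q) = VC(Q)/Q = 49 + 5Q
AVC is increasing in Q, so minimum AVC is at Q -> 0+.
Min AVC = 49
The firm should shut down if P < 49.

49


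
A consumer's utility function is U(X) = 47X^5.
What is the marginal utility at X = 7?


MU = dU/dX = 47*5*X^(5-1)
MU = 235*X^4
At X = 7:
MU = 235 * 7^4
MU = 235 * 2401 = 564235

564235


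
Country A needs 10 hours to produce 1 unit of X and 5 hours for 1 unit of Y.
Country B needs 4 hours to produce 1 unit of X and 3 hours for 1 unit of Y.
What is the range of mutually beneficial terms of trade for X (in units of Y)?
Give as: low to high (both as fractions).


Opportunity cost of X for Country A = hours_X / hours_Y = 10/5 = 2 units of Y
Opportunity cost of X for Country B = hours_X / hours_Y = 4/3 = 4/3 units of Y
Terms of trade must be between the two opportunity costs.
Range: 4/3 to 2

4/3 to 2


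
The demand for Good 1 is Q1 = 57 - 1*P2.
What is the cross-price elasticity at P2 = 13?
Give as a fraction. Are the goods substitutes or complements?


dQ1/dP2 = -1
At P2 = 13: Q1 = 57 - 1*13 = 44
Exy = (dQ1/dP2)(P2/Q1) = -1 * 13 / 44 = -13/44
Since Exy < 0, the goods are complements.

-13/44 (complements)


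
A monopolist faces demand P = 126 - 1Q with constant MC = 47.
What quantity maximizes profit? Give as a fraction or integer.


TR = P*Q = (126 - 1Q)Q = 126Q - 1Q^2
MR = dTR/dQ = 126 - 2Q
Set MR = MC:
126 - 2Q = 47
79 = 2Q
Q* = 79/2 = 79/2

79/2


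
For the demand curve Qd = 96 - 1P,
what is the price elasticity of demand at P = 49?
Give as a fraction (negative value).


dQ/dP = -1
At P = 49: Q = 96 - 1*49 = 47
E = (dQ/dP)(P/Q) = (-1)(49/47) = -49/47

-49/47


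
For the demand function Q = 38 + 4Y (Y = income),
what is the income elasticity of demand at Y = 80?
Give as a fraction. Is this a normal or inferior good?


dQ/dY = 4
At Y = 80: Q = 38 + 4*80 = 358
Ey = (dQ/dY)(Y/Q) = 4 * 80 / 358 = 160/179
Since Ey > 0, this is a normal good.

160/179 (normal good)


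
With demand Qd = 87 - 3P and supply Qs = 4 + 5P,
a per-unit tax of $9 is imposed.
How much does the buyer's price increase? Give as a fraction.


With a per-unit tax, the buyer's price increase depends on relative slopes.
Supply slope: d = 5, Demand slope: b = 3
Buyer's price increase = d * tax / (b + d)
= 5 * 9 / (3 + 5)
= 45 / 8 = 45/8

45/8


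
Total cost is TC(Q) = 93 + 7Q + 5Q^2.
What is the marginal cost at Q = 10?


MC = dTC/dQ = 7 + 2*5*Q
At Q = 10:
MC = 7 + 10*10
MC = 7 + 100 = 107

107


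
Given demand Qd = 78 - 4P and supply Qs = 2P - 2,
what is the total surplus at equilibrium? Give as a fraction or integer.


Find equilibrium: 78 - 4P = 2P - 2
78 + 2 = 6P
P* = 80/6 = 40/3
Q* = 2*40/3 - 2 = 74/3
Inverse demand: P = 39/2 - Q/4, so P_max = 39/2
Inverse supply: P = 1 + Q/2, so P_min = 1
CS = (1/2) * 74/3 * (39/2 - 40/3) = 1369/18
PS = (1/2) * 74/3 * (40/3 - 1) = 1369/9
TS = CS + PS = 1369/18 + 1369/9 = 1369/6

1369/6


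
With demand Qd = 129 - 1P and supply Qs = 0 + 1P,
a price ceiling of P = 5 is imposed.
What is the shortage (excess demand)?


At P = 5:
Qd = 129 - 1*5 = 124
Qs = 0 + 1*5 = 5
Shortage = Qd - Qs = 124 - 5 = 119

119


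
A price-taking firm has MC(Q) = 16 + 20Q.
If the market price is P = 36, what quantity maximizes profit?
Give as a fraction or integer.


In perfect competition, profit is maximized where P = MC.
36 = 16 + 20Q
20 = 20Q
Q* = 20/20 = 1

1


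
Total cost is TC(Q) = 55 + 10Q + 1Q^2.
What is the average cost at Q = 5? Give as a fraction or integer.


TC(5) = 55 + 10*5 + 1*5^2
TC(5) = 55 + 50 + 25 = 130
AC = TC/Q = 130/5 = 26

26


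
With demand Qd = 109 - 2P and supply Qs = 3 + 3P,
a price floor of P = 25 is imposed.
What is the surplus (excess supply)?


At P = 25:
Qd = 109 - 2*25 = 59
Qs = 3 + 3*25 = 78
Surplus = Qs - Qd = 78 - 59 = 19

19


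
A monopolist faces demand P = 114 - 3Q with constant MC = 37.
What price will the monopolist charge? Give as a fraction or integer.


MR = 114 - 6Q
Set MR = MC: 114 - 6Q = 37
Q* = 77/6
Substitute into demand:
P* = 114 - 3*77/6 = 151/2

151/2


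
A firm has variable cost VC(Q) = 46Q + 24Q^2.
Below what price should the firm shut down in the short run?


AVC(Q) = VC(Q)/Q = 46 + 24Q
AVC is increasing in Q, so minimum AVC is at Q -> 0+.
Min AVC = 46
The firm should shut down if P < 46.

46


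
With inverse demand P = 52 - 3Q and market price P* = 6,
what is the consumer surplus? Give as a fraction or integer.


Maximum willingness to pay (at Q=0): P_max = 52
Quantity demanded at P* = 6:
Q* = (52 - 6)/3 = 46/3
CS = (1/2) * Q* * (P_max - P*)
CS = (1/2) * 46/3 * (52 - 6)
CS = (1/2) * 46/3 * 46 = 1058/3

1058/3


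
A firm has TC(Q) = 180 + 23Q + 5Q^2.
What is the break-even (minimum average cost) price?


AC(Q) = 180/Q + 23 + 5Q
To minimize: dAC/dQ = -180/Q^2 + 5 = 0
Q^2 = 180/5 = 36
Q* = 6
Min AC = 180/6 + 23 + 5*6
Min AC = 30 + 23 + 30 = 83

83


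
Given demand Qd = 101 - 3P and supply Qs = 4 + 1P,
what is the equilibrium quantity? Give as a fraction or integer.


First find equilibrium price:
101 - 3P = 4 + 1P
P* = 97/4 = 97/4
Then substitute into demand:
Q* = 101 - 3 * 97/4 = 113/4

113/4


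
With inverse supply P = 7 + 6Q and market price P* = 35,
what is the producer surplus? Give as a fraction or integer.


Minimum supply price (at Q=0): P_min = 7
Quantity supplied at P* = 35:
Q* = (35 - 7)/6 = 14/3
PS = (1/2) * Q* * (P* - P_min)
PS = (1/2) * 14/3 * (35 - 7)
PS = (1/2) * 14/3 * 28 = 196/3

196/3


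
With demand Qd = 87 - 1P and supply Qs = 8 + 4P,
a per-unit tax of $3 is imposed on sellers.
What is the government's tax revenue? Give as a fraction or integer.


With tax on sellers, new supply: Qs' = 8 + 4(P - 3)
= 4P - 4
New equilibrium quantity:
Q_new = 344/5
Tax revenue = tax * Q_new = 3 * 344/5 = 1032/5

1032/5


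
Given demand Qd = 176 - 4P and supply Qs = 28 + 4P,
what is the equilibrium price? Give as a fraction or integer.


At equilibrium, Qd = Qs.
176 - 4P = 28 + 4P
176 - 28 = 4P + 4P
148 = 8P
P* = 148/8 = 37/2

37/2


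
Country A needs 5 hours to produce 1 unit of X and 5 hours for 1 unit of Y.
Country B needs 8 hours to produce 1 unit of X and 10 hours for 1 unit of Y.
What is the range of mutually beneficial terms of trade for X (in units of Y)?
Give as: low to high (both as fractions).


Opportunity cost of X for Country A = hours_X / hours_Y = 5/5 = 1 units of Y
Opportunity cost of X for Country B = hours_X / hours_Y = 8/10 = 4/5 units of Y
Terms of trade must be between the two opportunity costs.
Range: 4/5 to 1

4/5 to 1


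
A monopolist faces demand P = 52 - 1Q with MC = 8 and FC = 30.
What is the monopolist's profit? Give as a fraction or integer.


MR = MC: 52 - 2Q = 8
Q* = 22
P* = 52 - 1*22 = 30
Profit = (P* - MC)*Q* - FC
= (30 - 8)*22 - 30
= 22*22 - 30
= 484 - 30 = 454

454


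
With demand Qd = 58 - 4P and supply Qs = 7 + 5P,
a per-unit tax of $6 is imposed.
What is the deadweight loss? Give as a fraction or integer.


Pre-tax equilibrium quantity: Q* = 106/3
Post-tax equilibrium quantity: Q_tax = 22
Reduction in quantity: Q* - Q_tax = 40/3
DWL = (1/2) * tax * (Q* - Q_tax)
DWL = (1/2) * 6 * 40/3 = 40

40


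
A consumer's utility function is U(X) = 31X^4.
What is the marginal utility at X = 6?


MU = dU/dX = 31*4*X^(4-1)
MU = 124*X^3
At X = 6:
MU = 124 * 6^3
MU = 124 * 216 = 26784

26784


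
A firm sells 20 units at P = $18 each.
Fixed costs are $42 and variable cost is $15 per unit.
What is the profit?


Total Revenue = P * Q = 18 * 20 = $360
Total Cost = FC + VC*Q = 42 + 15*20 = $342
Profit = TR - TC = 360 - 342 = $18

$18


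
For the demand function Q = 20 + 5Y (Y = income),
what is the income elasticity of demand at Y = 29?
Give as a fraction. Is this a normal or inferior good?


dQ/dY = 5
At Y = 29: Q = 20 + 5*29 = 165
Ey = (dQ/dY)(Y/Q) = 5 * 29 / 165 = 29/33
Since Ey > 0, this is a normal good.

29/33 (normal good)


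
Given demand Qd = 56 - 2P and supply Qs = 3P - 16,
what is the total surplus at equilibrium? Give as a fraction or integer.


Find equilibrium: 56 - 2P = 3P - 16
56 + 16 = 5P
P* = 72/5 = 72/5
Q* = 3*72/5 - 16 = 136/5
Inverse demand: P = 28 - Q/2, so P_max = 28
Inverse supply: P = 16/3 + Q/3, so P_min = 16/3
CS = (1/2) * 136/5 * (28 - 72/5) = 4624/25
PS = (1/2) * 136/5 * (72/5 - 16/3) = 9248/75
TS = CS + PS = 4624/25 + 9248/75 = 4624/15

4624/15


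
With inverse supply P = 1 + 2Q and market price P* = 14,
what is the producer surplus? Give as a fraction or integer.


Minimum supply price (at Q=0): P_min = 1
Quantity supplied at P* = 14:
Q* = (14 - 1)/2 = 13/2
PS = (1/2) * Q* * (P* - P_min)
PS = (1/2) * 13/2 * (14 - 1)
PS = (1/2) * 13/2 * 13 = 169/4

169/4


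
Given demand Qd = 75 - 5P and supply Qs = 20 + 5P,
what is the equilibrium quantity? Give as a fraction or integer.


First find equilibrium price:
75 - 5P = 20 + 5P
P* = 55/10 = 11/2
Then substitute into demand:
Q* = 75 - 5 * 11/2 = 95/2

95/2


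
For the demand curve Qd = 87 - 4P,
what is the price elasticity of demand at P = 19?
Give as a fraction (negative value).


dQ/dP = -4
At P = 19: Q = 87 - 4*19 = 11
E = (dQ/dP)(P/Q) = (-4)(19/11) = -76/11

-76/11


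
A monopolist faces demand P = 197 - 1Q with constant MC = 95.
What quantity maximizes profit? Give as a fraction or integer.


TR = P*Q = (197 - 1Q)Q = 197Q - 1Q^2
MR = dTR/dQ = 197 - 2Q
Set MR = MC:
197 - 2Q = 95
102 = 2Q
Q* = 102/2 = 51

51


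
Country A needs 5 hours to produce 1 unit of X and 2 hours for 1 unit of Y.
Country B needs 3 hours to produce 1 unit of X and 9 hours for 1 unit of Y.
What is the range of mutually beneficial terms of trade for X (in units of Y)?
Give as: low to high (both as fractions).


Opportunity cost of X for Country A = hours_X / hours_Y = 5/2 = 5/2 units of Y
Opportunity cost of X for Country B = hours_X / hours_Y = 3/9 = 1/3 units of Y
Terms of trade must be between the two opportunity costs.
Range: 1/3 to 5/2

1/3 to 5/2


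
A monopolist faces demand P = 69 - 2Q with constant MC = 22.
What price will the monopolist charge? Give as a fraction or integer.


MR = 69 - 4Q
Set MR = MC: 69 - 4Q = 22
Q* = 47/4
Substitute into demand:
P* = 69 - 2*47/4 = 91/2

91/2


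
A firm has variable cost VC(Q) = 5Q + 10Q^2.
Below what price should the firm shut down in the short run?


AVC(Q) = VC(Q)/Q = 5 + 10Q
AVC is increasing in Q, so minimum AVC is at Q -> 0+.
Min AVC = 5
The firm should shut down if P < 5.

5


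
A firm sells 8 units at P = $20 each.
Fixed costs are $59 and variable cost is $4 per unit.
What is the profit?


Total Revenue = P * Q = 20 * 8 = $160
Total Cost = FC + VC*Q = 59 + 4*8 = $91
Profit = TR - TC = 160 - 91 = $69

$69


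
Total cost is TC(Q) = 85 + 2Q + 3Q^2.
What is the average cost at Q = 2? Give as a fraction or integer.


TC(2) = 85 + 2*2 + 3*2^2
TC(2) = 85 + 4 + 12 = 101
AC = TC/Q = 101/2 = 101/2

101/2


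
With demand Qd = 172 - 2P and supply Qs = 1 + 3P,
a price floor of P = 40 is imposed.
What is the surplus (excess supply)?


At P = 40:
Qd = 172 - 2*40 = 92
Qs = 1 + 3*40 = 121
Surplus = Qs - Qd = 121 - 92 = 29

29


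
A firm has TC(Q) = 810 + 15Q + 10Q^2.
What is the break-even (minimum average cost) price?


AC(Q) = 810/Q + 15 + 10Q
To minimize: dAC/dQ = -810/Q^2 + 10 = 0
Q^2 = 810/10 = 81
Q* = 9
Min AC = 810/9 + 15 + 10*9
Min AC = 90 + 15 + 90 = 195

195


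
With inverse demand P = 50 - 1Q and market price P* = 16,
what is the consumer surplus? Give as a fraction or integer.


Maximum willingness to pay (at Q=0): P_max = 50
Quantity demanded at P* = 16:
Q* = (50 - 16)/1 = 34
CS = (1/2) * Q* * (P_max - P*)
CS = (1/2) * 34 * (50 - 16)
CS = (1/2) * 34 * 34 = 578

578


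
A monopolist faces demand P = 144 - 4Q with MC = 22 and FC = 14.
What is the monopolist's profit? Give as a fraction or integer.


MR = MC: 144 - 8Q = 22
Q* = 61/4
P* = 144 - 4*61/4 = 83
Profit = (P* - MC)*Q* - FC
= (83 - 22)*61/4 - 14
= 61*61/4 - 14
= 3721/4 - 14 = 3665/4

3665/4


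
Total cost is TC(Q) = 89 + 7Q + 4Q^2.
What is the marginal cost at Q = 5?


MC = dTC/dQ = 7 + 2*4*Q
At Q = 5:
MC = 7 + 8*5
MC = 7 + 40 = 47

47


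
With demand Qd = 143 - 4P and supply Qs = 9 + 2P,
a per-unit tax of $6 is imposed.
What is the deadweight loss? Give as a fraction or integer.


Pre-tax equilibrium quantity: Q* = 161/3
Post-tax equilibrium quantity: Q_tax = 137/3
Reduction in quantity: Q* - Q_tax = 8
DWL = (1/2) * tax * (Q* - Q_tax)
DWL = (1/2) * 6 * 8 = 24

24


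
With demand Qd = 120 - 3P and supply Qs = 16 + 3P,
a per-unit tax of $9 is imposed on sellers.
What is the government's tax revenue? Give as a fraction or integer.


With tax on sellers, new supply: Qs' = 16 + 3(P - 9)
= 3P - 11
New equilibrium quantity:
Q_new = 109/2
Tax revenue = tax * Q_new = 9 * 109/2 = 981/2

981/2


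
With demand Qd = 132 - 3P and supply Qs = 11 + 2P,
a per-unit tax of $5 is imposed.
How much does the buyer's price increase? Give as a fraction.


With a per-unit tax, the buyer's price increase depends on relative slopes.
Supply slope: d = 2, Demand slope: b = 3
Buyer's price increase = d * tax / (b + d)
= 2 * 5 / (3 + 2)
= 10 / 5 = 2

2


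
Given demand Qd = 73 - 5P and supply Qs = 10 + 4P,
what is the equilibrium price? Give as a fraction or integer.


At equilibrium, Qd = Qs.
73 - 5P = 10 + 4P
73 - 10 = 5P + 4P
63 = 9P
P* = 63/9 = 7

7


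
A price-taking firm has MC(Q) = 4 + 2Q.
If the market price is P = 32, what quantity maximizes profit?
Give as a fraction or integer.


In perfect competition, profit is maximized where P = MC.
32 = 4 + 2Q
28 = 2Q
Q* = 28/2 = 14

14


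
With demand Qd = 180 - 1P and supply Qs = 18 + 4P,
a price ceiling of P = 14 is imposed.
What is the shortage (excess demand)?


At P = 14:
Qd = 180 - 1*14 = 166
Qs = 18 + 4*14 = 74
Shortage = Qd - Qs = 166 - 74 = 92

92


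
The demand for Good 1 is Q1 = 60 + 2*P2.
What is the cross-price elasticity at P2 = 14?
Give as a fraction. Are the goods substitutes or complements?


dQ1/dP2 = 2
At P2 = 14: Q1 = 60 + 2*14 = 88
Exy = (dQ1/dP2)(P2/Q1) = 2 * 14 / 88 = 7/22
Since Exy > 0, the goods are substitutes.

7/22 (substitutes)


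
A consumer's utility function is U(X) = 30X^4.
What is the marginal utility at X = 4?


MU = dU/dX = 30*4*X^(4-1)
MU = 120*X^3
At X = 4:
MU = 120 * 4^3
MU = 120 * 64 = 7680

7680


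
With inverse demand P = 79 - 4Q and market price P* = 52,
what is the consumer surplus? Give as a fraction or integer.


Maximum willingness to pay (at Q=0): P_max = 79
Quantity demanded at P* = 52:
Q* = (79 - 52)/4 = 27/4
CS = (1/2) * Q* * (P_max - P*)
CS = (1/2) * 27/4 * (79 - 52)
CS = (1/2) * 27/4 * 27 = 729/8

729/8


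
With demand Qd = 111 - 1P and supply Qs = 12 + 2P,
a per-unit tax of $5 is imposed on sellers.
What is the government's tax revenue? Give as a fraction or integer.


With tax on sellers, new supply: Qs' = 12 + 2(P - 5)
= 2 + 2P
New equilibrium quantity:
Q_new = 224/3
Tax revenue = tax * Q_new = 5 * 224/3 = 1120/3

1120/3


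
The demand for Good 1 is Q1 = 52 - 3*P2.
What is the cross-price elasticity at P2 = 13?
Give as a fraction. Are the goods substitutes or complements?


dQ1/dP2 = -3
At P2 = 13: Q1 = 52 - 3*13 = 13
Exy = (dQ1/dP2)(P2/Q1) = -3 * 13 / 13 = -3
Since Exy < 0, the goods are complements.

-3 (complements)


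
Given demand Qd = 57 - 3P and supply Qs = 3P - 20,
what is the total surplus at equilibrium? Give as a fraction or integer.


Find equilibrium: 57 - 3P = 3P - 20
57 + 20 = 6P
P* = 77/6 = 77/6
Q* = 3*77/6 - 20 = 37/2
Inverse demand: P = 19 - Q/3, so P_max = 19
Inverse supply: P = 20/3 + Q/3, so P_min = 20/3
CS = (1/2) * 37/2 * (19 - 77/6) = 1369/24
PS = (1/2) * 37/2 * (77/6 - 20/3) = 1369/24
TS = CS + PS = 1369/24 + 1369/24 = 1369/12

1369/12


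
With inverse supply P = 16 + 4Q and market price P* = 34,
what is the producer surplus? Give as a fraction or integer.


Minimum supply price (at Q=0): P_min = 16
Quantity supplied at P* = 34:
Q* = (34 - 16)/4 = 9/2
PS = (1/2) * Q* * (P* - P_min)
PS = (1/2) * 9/2 * (34 - 16)
PS = (1/2) * 9/2 * 18 = 81/2

81/2


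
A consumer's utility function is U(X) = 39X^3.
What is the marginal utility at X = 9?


MU = dU/dX = 39*3*X^(3-1)
MU = 117*X^2
At X = 9:
MU = 117 * 9^2
MU = 117 * 81 = 9477

9477


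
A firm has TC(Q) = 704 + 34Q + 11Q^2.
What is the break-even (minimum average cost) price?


AC(Q) = 704/Q + 34 + 11Q
To minimize: dAC/dQ = -704/Q^2 + 11 = 0
Q^2 = 704/11 = 64
Q* = 8
Min AC = 704/8 + 34 + 11*8
Min AC = 88 + 34 + 88 = 210

210


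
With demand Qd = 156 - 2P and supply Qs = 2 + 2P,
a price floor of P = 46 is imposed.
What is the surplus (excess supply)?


At P = 46:
Qd = 156 - 2*46 = 64
Qs = 2 + 2*46 = 94
Surplus = Qs - Qd = 94 - 64 = 30

30


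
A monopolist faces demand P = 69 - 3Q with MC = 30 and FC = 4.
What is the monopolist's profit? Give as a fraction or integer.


MR = MC: 69 - 6Q = 30
Q* = 13/2
P* = 69 - 3*13/2 = 99/2
Profit = (P* - MC)*Q* - FC
= (99/2 - 30)*13/2 - 4
= 39/2*13/2 - 4
= 507/4 - 4 = 491/4

491/4


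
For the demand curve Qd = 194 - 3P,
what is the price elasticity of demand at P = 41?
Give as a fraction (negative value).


dQ/dP = -3
At P = 41: Q = 194 - 3*41 = 71
E = (dQ/dP)(P/Q) = (-3)(41/71) = -123/71

-123/71


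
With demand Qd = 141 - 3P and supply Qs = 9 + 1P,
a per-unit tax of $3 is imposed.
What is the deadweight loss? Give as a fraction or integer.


Pre-tax equilibrium quantity: Q* = 42
Post-tax equilibrium quantity: Q_tax = 159/4
Reduction in quantity: Q* - Q_tax = 9/4
DWL = (1/2) * tax * (Q* - Q_tax)
DWL = (1/2) * 3 * 9/4 = 27/8

27/8


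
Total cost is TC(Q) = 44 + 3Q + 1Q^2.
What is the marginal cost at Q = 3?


MC = dTC/dQ = 3 + 2*1*Q
At Q = 3:
MC = 3 + 2*3
MC = 3 + 6 = 9

9


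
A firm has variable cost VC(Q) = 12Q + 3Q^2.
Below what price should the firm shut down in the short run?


AVC(Q) = VC(Q)/Q = 12 + 3Q
AVC is increasing in Q, so minimum AVC is at Q -> 0+.
Min AVC = 12
The firm should shut down if P < 12.

12


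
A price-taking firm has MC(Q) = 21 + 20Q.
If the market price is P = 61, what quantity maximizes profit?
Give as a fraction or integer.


In perfect competition, profit is maximized where P = MC.
61 = 21 + 20Q
40 = 20Q
Q* = 40/20 = 2

2


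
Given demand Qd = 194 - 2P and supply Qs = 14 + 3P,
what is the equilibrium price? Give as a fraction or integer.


At equilibrium, Qd = Qs.
194 - 2P = 14 + 3P
194 - 14 = 2P + 3P
180 = 5P
P* = 180/5 = 36

36


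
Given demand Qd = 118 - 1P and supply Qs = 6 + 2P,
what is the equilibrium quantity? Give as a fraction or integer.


First find equilibrium price:
118 - 1P = 6 + 2P
P* = 112/3 = 112/3
Then substitute into demand:
Q* = 118 - 1 * 112/3 = 242/3

242/3


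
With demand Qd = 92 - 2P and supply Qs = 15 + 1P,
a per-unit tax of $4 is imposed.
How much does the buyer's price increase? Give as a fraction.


With a per-unit tax, the buyer's price increase depends on relative slopes.
Supply slope: d = 1, Demand slope: b = 2
Buyer's price increase = d * tax / (b + d)
= 1 * 4 / (2 + 1)
= 4 / 3 = 4/3

4/3


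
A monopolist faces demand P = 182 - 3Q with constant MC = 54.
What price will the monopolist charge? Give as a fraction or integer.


MR = 182 - 6Q
Set MR = MC: 182 - 6Q = 54
Q* = 64/3
Substitute into demand:
P* = 182 - 3*64/3 = 118

118


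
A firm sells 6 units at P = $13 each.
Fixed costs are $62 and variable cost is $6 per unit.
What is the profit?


Total Revenue = P * Q = 13 * 6 = $78
Total Cost = FC + VC*Q = 62 + 6*6 = $98
Profit = TR - TC = 78 - 98 = $-20

$-20


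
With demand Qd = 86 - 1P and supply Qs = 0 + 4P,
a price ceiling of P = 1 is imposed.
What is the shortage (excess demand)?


At P = 1:
Qd = 86 - 1*1 = 85
Qs = 0 + 4*1 = 4
Shortage = Qd - Qs = 85 - 4 = 81

81


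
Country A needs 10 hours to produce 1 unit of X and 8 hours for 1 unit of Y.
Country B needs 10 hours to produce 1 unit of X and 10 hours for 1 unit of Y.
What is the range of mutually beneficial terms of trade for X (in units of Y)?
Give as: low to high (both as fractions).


Opportunity cost of X for Country A = hours_X / hours_Y = 10/8 = 5/4 units of Y
Opportunity cost of X for Country B = hours_X / hours_Y = 10/10 = 1 units of Y
Terms of trade must be between the two opportunity costs.
Range: 1 to 5/4

1 to 5/4


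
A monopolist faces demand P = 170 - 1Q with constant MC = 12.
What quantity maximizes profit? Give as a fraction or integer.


TR = P*Q = (170 - 1Q)Q = 170Q - 1Q^2
MR = dTR/dQ = 170 - 2Q
Set MR = MC:
170 - 2Q = 12
158 = 2Q
Q* = 158/2 = 79

79


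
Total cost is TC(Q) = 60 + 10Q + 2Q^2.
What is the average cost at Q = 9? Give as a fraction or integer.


TC(9) = 60 + 10*9 + 2*9^2
TC(9) = 60 + 90 + 162 = 312
AC = TC/Q = 312/9 = 104/3

104/3


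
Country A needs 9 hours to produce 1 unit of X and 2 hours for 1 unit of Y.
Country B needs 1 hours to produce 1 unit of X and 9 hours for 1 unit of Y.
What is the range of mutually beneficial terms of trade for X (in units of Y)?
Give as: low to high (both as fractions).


Opportunity cost of X for Country A = hours_X / hours_Y = 9/2 = 9/2 units of Y
Opportunity cost of X for Country B = hours_X / hours_Y = 1/9 = 1/9 units of Y
Terms of trade must be between the two opportunity costs.
Range: 1/9 to 9/2

1/9 to 9/2


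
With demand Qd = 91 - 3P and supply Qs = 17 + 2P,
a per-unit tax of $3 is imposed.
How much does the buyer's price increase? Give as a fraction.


With a per-unit tax, the buyer's price increase depends on relative slopes.
Supply slope: d = 2, Demand slope: b = 3
Buyer's price increase = d * tax / (b + d)
= 2 * 3 / (3 + 2)
= 6 / 5 = 6/5

6/5


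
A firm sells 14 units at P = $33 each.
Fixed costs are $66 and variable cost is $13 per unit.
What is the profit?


Total Revenue = P * Q = 33 * 14 = $462
Total Cost = FC + VC*Q = 66 + 13*14 = $248
Profit = TR - TC = 462 - 248 = $214

$214


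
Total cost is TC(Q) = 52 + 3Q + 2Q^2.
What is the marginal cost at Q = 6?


MC = dTC/dQ = 3 + 2*2*Q
At Q = 6:
MC = 3 + 4*6
MC = 3 + 24 = 27

27


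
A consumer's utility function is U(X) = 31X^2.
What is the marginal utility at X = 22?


MU = dU/dX = 31*2*X^(2-1)
MU = 62*X^1
At X = 22:
MU = 62 * 22^1
MU = 62 * 22 = 1364

1364


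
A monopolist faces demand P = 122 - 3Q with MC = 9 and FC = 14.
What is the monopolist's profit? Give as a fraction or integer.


MR = MC: 122 - 6Q = 9
Q* = 113/6
P* = 122 - 3*113/6 = 131/2
Profit = (P* - MC)*Q* - FC
= (131/2 - 9)*113/6 - 14
= 113/2*113/6 - 14
= 12769/12 - 14 = 12601/12

12601/12


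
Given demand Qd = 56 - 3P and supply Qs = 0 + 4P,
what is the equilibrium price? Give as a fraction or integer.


At equilibrium, Qd = Qs.
56 - 3P = 0 + 4P
56 - 0 = 3P + 4P
56 = 7P
P* = 56/7 = 8

8


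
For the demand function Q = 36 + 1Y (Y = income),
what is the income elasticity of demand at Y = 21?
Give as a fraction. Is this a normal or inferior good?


dQ/dY = 1
At Y = 21: Q = 36 + 1*21 = 57
Ey = (dQ/dY)(Y/Q) = 1 * 21 / 57 = 7/19
Since Ey > 0, this is a normal good.

7/19 (normal good)


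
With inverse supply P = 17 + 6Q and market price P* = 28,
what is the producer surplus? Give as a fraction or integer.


Minimum supply price (at Q=0): P_min = 17
Quantity supplied at P* = 28:
Q* = (28 - 17)/6 = 11/6
PS = (1/2) * Q* * (P* - P_min)
PS = (1/2) * 11/6 * (28 - 17)
PS = (1/2) * 11/6 * 11 = 121/12

121/12


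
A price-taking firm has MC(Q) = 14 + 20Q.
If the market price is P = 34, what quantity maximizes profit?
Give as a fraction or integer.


In perfect competition, profit is maximized where P = MC.
34 = 14 + 20Q
20 = 20Q
Q* = 20/20 = 1

1


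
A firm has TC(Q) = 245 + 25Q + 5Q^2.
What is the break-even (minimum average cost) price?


AC(Q) = 245/Q + 25 + 5Q
To minimize: dAC/dQ = -245/Q^2 + 5 = 0
Q^2 = 245/5 = 49
Q* = 7
Min AC = 245/7 + 25 + 5*7
Min AC = 35 + 25 + 35 = 95

95


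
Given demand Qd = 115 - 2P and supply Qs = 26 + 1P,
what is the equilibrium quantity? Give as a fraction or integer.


First find equilibrium price:
115 - 2P = 26 + 1P
P* = 89/3 = 89/3
Then substitute into demand:
Q* = 115 - 2 * 89/3 = 167/3

167/3


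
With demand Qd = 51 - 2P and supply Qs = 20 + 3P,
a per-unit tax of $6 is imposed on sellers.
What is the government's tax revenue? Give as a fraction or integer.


With tax on sellers, new supply: Qs' = 20 + 3(P - 6)
= 2 + 3P
New equilibrium quantity:
Q_new = 157/5
Tax revenue = tax * Q_new = 6 * 157/5 = 942/5

942/5


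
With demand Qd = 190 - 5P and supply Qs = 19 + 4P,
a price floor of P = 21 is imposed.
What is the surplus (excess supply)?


At P = 21:
Qd = 190 - 5*21 = 85
Qs = 19 + 4*21 = 103
Surplus = Qs - Qd = 103 - 85 = 18

18


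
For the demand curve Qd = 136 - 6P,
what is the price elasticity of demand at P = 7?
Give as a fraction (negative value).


dQ/dP = -6
At P = 7: Q = 136 - 6*7 = 94
E = (dQ/dP)(P/Q) = (-6)(7/94) = -21/47

-21/47


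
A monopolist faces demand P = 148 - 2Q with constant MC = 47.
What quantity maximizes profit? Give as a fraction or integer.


TR = P*Q = (148 - 2Q)Q = 148Q - 2Q^2
MR = dTR/dQ = 148 - 4Q
Set MR = MC:
148 - 4Q = 47
101 = 4Q
Q* = 101/4 = 101/4

101/4


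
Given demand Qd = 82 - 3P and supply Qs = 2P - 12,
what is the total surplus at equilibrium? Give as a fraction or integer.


Find equilibrium: 82 - 3P = 2P - 12
82 + 12 = 5P
P* = 94/5 = 94/5
Q* = 2*94/5 - 12 = 128/5
Inverse demand: P = 82/3 - Q/3, so P_max = 82/3
Inverse supply: P = 6 + Q/2, so P_min = 6
CS = (1/2) * 128/5 * (82/3 - 94/5) = 8192/75
PS = (1/2) * 128/5 * (94/5 - 6) = 4096/25
TS = CS + PS = 8192/75 + 4096/25 = 4096/15

4096/15


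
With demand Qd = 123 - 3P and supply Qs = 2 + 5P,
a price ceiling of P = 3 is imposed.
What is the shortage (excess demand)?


At P = 3:
Qd = 123 - 3*3 = 114
Qs = 2 + 5*3 = 17
Shortage = Qd - Qs = 114 - 17 = 97

97


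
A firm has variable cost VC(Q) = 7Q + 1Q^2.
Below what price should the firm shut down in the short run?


AVC(Q) = VC(Q)/Q = 7 + 1Q
AVC is increasing in Q, so minimum AVC is at Q -> 0+.
Min AVC = 7
The firm should shut down if P < 7.

7


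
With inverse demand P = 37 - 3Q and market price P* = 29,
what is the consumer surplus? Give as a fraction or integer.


Maximum willingness to pay (at Q=0): P_max = 37
Quantity demanded at P* = 29:
Q* = (37 - 29)/3 = 8/3
CS = (1/2) * Q* * (P_max - P*)
CS = (1/2) * 8/3 * (37 - 29)
CS = (1/2) * 8/3 * 8 = 32/3

32/3


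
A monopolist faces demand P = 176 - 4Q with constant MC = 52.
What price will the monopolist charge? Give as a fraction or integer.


MR = 176 - 8Q
Set MR = MC: 176 - 8Q = 52
Q* = 31/2
Substitute into demand:
P* = 176 - 4*31/2 = 114

114


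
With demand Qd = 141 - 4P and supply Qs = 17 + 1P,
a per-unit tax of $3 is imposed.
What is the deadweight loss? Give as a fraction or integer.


Pre-tax equilibrium quantity: Q* = 209/5
Post-tax equilibrium quantity: Q_tax = 197/5
Reduction in quantity: Q* - Q_tax = 12/5
DWL = (1/2) * tax * (Q* - Q_tax)
DWL = (1/2) * 3 * 12/5 = 18/5

18/5


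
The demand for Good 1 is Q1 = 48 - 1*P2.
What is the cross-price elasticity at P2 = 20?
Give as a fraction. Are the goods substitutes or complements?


dQ1/dP2 = -1
At P2 = 20: Q1 = 48 - 1*20 = 28
Exy = (dQ1/dP2)(P2/Q1) = -1 * 20 / 28 = -5/7
Since Exy < 0, the goods are complements.

-5/7 (complements)


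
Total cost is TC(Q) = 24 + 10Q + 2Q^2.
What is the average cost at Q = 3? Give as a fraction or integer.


TC(3) = 24 + 10*3 + 2*3^2
TC(3) = 24 + 30 + 18 = 72
AC = TC/Q = 72/3 = 24

24


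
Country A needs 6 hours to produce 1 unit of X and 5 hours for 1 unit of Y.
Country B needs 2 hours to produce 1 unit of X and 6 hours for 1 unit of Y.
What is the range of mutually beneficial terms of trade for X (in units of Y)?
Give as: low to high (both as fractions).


Opportunity cost of X for Country A = hours_X / hours_Y = 6/5 = 6/5 units of Y
Opportunity cost of X for Country B = hours_X / hours_Y = 2/6 = 1/3 units of Y
Terms of trade must be between the two opportunity costs.
Range: 1/3 to 6/5

1/3 to 6/5


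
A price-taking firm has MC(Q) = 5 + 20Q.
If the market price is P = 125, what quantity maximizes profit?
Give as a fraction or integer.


In perfect competition, profit is maximized where P = MC.
125 = 5 + 20Q
120 = 20Q
Q* = 120/20 = 6

6


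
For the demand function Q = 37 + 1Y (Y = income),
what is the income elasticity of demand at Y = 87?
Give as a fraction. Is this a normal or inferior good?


dQ/dY = 1
At Y = 87: Q = 37 + 1*87 = 124
Ey = (dQ/dY)(Y/Q) = 1 * 87 / 124 = 87/124
Since Ey > 0, this is a normal good.

87/124 (normal good)
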